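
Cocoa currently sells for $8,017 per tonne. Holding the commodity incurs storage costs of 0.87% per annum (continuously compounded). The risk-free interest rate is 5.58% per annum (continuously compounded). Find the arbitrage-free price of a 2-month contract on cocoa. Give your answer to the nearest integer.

Net carry = r + u − y = 0.0558 + 0.0087 − 0.0000 = 0.0645
F = S·e^((r+u−y)T) = 8017 · e^(0.0645 × 2/12) = 8017 · e^0.010750
= 8017 × 1.010808 = $8,104 per tonne

$8,104 per tonne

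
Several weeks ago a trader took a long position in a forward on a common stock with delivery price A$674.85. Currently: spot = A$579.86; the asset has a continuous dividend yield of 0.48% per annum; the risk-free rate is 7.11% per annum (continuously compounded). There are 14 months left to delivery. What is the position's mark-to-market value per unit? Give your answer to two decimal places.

Current fair forward for the remaining 14 months: F = S·e^((r − q)·T), (r − q) = 0.0711 − 0.0048 = 0.0663
F = 579.86 · e^(0.0663 × 14/12) = 579.86 × 1.080420 = 626.4923
Value of long forward = (F − K)·e^(−rT) = (626.4923 − 674.85) · e^(−0.0711·14/12)
= -48.3577 × 0.920397 = -44.51

-A$44.51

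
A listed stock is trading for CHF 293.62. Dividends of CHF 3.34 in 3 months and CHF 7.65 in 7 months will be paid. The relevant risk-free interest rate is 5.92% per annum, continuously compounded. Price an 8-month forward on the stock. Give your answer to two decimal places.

PV(dividends) I = 3.34·e^(−0.0592·3/12) + 7.65·e^(−0.0592·7/12)
I = 3.2909 + 7.3903 = 10.6812
F = (S − I)·e^(rT) = (293.62 − 10.6812) · e^(0.0592·8/12)
= 282.9388 · e^0.039467 = 282.9388 × 1.040256 = CHF 294.33

CHF 294.33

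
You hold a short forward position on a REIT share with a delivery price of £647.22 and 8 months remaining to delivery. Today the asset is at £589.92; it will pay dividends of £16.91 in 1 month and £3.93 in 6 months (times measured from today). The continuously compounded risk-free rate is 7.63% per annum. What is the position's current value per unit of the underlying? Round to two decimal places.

£45.79

PV(remaining dividends) I = 16.91·e^(−0.0763·1/12) + 3.93·e^(−0.0763·6/12) = 20.5857
Current forward F = (S − I)·e^(rT) = (589.92 − 20.5857)·e^(0.0763·8/12) = 569.3343 × 1.052183 = 599.0439
Value (long) = (F − K)·e^(−rT) = (599.0439 − 647.22) × 0.950405 = -45.7868
Short position value = −(long value) = £45.79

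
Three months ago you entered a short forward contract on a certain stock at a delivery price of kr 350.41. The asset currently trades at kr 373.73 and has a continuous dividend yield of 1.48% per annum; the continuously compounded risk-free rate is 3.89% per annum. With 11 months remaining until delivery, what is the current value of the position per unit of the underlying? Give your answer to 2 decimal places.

-kr 30.56

Current fair forward for the remaining 11 months: F = S·e^((r − q)·T), (r − q) = 0.0389 − 0.0148 = 0.0241
F = 373.73 · e^(0.0241 × 11/12) = 373.73 × 1.022337 = 382.0780
Value of long forward = (F − K)·e^(−rT) = (382.0780 − 350.41) · e^(−0.0389·11/12)
= 31.6680 × 0.964970 = 30.56
Short position value = −(long value) = -kr 30.56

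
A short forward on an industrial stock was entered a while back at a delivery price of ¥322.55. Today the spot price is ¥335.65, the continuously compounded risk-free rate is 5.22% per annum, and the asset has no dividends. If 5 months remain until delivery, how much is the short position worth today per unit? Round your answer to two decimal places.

Current fair forward for the remaining 5 months: F = S·e^(r·T), r = 0.0522
F = 335.65 · e^(0.0522 × 5/12) = 335.65 × 1.021988 = 343.0303
Value of long forward = (F − K)·e^(−rT) = (343.0303 − 322.55) · e^(−0.0522·5/12)
= 20.4803 × 0.978485 = 20.04
Short position value = −(long value) = -¥20.04

-¥20.04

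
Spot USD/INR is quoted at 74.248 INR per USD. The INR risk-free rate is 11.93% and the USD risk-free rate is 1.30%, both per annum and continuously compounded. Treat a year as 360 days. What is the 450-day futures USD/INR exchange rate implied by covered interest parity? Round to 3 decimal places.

F = S·e^((r_INR − r_USD)T) = 74.248 · e^((0.1193 − 0.0130) × 450/360)
= 74.248 · e^0.132875 = 74.248 × 1.142107
F = 84.799 INR per USD

84.799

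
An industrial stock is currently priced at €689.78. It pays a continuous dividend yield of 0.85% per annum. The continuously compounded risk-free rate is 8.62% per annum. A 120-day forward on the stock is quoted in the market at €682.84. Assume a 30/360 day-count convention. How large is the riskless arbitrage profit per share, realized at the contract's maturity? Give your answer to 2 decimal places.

€25.04 per share

Fair forward: F* = S·e^(carry·T), with carry = (r − q) = 0.0862 − 0.0085 = 0.0777
F* = 689.78 · e^(0.0777 × 120/360) = 689.78 · e^0.025900 = 689.78 × 1.026238 = €707.8784
Market €682.84 < fair €707.8784: forward underpriced → reverse cash-and-carry (short spot, go long the forward).
At maturity, profit = |F_mkt − F*| = |682.84 − 707.8784| = €25.04 per share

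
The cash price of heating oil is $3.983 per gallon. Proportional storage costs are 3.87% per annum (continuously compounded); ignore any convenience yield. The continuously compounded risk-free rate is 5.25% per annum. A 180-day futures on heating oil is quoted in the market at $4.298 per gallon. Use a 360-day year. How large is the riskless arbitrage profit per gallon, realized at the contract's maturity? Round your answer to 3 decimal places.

Fair futures: F* = S·e^(carry·T), with carry = (r + u) = 0.0525 + 0.0387 = 0.0912
F* = 3.983 · e^(0.0912 × 180/360) = 3.983 · e^0.045600 = 3.983 × 1.046656 = $4.1688
Market $4.298 > fair $4.1688: forward overpriced → cash-and-carry (buy spot, short the forward).
At maturity, profit = |F_mkt − F*| = |4.298 − 4.1688| = $0.129 per gallon

$0.129 per gallon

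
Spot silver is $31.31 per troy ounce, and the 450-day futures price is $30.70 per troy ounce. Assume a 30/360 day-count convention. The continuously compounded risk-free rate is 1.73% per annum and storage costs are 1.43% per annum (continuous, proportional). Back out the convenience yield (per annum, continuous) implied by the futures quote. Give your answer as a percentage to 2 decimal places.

F = S·e^((r+u−y)T) ⇒ (r+u−y) = ln(F/S)/T
ln(30.70/31.31) = -0.019675; /T ⇒ -0.015740
y = r + u − ln(F/S)/T = 0.0173 + 0.0143 + 0.015740 = 0.047340
y = 4.73%

4.73%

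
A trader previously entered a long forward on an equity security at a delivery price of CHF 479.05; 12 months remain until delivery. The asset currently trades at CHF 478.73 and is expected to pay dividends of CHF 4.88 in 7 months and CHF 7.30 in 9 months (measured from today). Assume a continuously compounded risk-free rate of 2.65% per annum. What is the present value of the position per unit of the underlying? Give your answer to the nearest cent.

CHF 0.25

PV(remaining dividends) I = 4.88·e^(−0.0265·7/12) + 7.30·e^(−0.0265·9/12) = 11.9615
Current forward F = (S − I)·e^(rT) = (478.73 − 11.9615)·e^(0.0265·12/12) = 466.7685 × 1.026854 = 479.3031
Value (long) = (F − K)·e^(−rT) = (479.3031 − 479.05) × 0.973848 = 0.2465
Value = CHF 0.25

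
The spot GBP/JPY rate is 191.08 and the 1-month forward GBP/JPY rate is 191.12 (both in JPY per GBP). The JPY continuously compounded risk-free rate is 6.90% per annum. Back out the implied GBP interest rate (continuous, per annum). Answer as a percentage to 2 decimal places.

6.65%

F = S·e^((r_JPY − r_GBP)T) ⇒ r_GBP = r_JPY − ln(F/S)/T
ln(191.12/191.08) = 0.000209; /(1/12) = 0.002508
r_GBP = 0.0690 − 0.002508 = 0.066492
r_GBP = 6.65%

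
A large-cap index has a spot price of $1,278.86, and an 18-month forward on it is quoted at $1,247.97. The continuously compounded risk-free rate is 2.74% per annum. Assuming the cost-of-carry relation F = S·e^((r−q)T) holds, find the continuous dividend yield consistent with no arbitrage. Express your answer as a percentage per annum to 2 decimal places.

From F = S·e^((r−q)T): (r − q) = ln(F/S)/T
ln(1247.97/1278.86) = ln(0.975846) = -0.024450
(r − q) = -0.024450 / (18/12) = -0.016300
q = r − ln(F/S)/T = 0.0274 + 0.016300 = 0.043700
q = 4.37%

4.37%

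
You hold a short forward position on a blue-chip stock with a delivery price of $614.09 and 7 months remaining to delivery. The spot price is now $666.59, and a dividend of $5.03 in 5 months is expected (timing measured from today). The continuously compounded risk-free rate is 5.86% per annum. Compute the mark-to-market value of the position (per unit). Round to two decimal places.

-$68.23

PV(remaining dividends) I = 5.03·e^(−0.0586·5/12) = 4.9087
Current forward F = (S − I)·e^(rT) = (666.59 − 4.9087)·e^(0.0586·7/12) = 661.6813 × 1.034774 = 684.6906
Value (long) = (F − K)·e^(−rT) = (684.6906 − 614.09) × 0.966394 = 68.2280
Short position value = −(long value) = -$68.23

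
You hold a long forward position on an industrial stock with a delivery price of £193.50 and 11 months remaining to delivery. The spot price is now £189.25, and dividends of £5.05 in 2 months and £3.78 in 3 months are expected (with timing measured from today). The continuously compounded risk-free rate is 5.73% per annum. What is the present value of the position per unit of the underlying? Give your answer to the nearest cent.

-£3.08

PV(remaining dividends) I = 5.05·e^(−0.0573·2/12) + 3.78·e^(−0.0573·3/12) = 8.7282
Current forward F = (S − I)·e^(rT) = (189.25 − 8.7282)·e^(0.0573·11/12) = 180.5218 × 1.053929 = 190.2572
Value (long) = (F − K)·e^(−rT) = (190.2572 − 193.50) × 0.948831 = -3.0769
Value = -£3.08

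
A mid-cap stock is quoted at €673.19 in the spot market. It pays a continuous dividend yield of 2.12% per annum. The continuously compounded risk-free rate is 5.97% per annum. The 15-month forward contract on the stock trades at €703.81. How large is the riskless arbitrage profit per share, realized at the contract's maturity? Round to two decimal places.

€2.57 per share

Fair forward: F* = S·e^(carry·T), with carry = (r − q) = 0.0597 − 0.0212 = 0.0385
F* = 673.19 · e^(0.0385 × 15/12) = 673.19 · e^0.048125 = 673.19 × 1.049302 = €706.3796
Market €703.81 < fair €706.3796: forward underpriced → reverse cash-and-carry (short spot, go long the forward).
At maturity, profit = |F_mkt − F*| = |703.81 − 706.3796| = €2.57 per share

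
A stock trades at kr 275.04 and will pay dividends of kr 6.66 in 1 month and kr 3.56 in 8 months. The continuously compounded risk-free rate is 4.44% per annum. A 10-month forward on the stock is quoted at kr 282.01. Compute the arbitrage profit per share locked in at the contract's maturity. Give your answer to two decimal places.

kr 7.07 per share

PV(dividends) I = 6.66·e^(−0.0444·1/12) + 3.56·e^(−0.0444·8/12) = 10.0916
Fair forward F* = (S − I)·e^(rT) = (275.04 − 10.0916)·e^0.037000 = 264.9484 × 1.037693 = 274.9351
Market kr 282.01 > fair 274.9351: forward overpriced → cash-and-carry (borrow at r, buy the stock and collect the dividends, short the forward).
Profit at T = |F_mkt − F*| = |282.01 − 274.9351| = kr 7.07 per share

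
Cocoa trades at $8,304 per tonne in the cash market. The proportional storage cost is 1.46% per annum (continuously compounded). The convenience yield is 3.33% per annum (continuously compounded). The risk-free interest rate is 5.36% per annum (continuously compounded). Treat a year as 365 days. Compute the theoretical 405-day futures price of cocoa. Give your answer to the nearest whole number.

$8,632 per tonne

Net carry = r + u − y = 0.0536 + 0.0146 − 0.0333 = 0.0349
F = S·e^((r+u−y)T) = 8304 · e^(0.0349 × 405/365) = 8304 · e^0.038725
= 8304 × 1.039485 = $8,632 per tonne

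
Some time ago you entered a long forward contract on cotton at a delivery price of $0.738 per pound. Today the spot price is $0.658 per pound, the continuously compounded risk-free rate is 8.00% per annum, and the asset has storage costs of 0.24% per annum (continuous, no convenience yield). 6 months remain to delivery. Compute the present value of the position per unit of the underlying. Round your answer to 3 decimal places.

Current fair forward for the remaining 6 months: F = S·e^((r + u)·T), (r + u) = 0.0800 + 0.0024 = 0.0824
F = 0.658 · e^(0.0824 × 6/12) = 0.658 × 1.042060 = 0.6857
Value of long forward = (F − K)·e^(−rT) = (0.6857 − 0.738) · e^(−0.0800·6/12)
= -0.0523 × 0.960789 = -0.050

-$0.050 per pound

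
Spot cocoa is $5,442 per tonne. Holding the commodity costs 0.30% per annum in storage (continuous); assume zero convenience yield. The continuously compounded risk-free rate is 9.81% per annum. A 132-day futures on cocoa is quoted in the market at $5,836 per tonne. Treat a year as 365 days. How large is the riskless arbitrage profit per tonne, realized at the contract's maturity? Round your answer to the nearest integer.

$191 per tonne

Fair futures: F* = S·e^(carry·T), with carry = (r + u) = 0.0981 + 0.0030 = 0.1011
F* = 5442 · e^(0.1011 × 132/365) = 5442 · e^0.036562 = 5442 × 1.037239 = $5644.6546
Market $5836 > fair $5644.6546: forward overpriced → cash-and-carry (buy spot, short the forward).
At maturity, profit = |F_mkt − F*| = |5836 − 5644.6546| = $191 per tonne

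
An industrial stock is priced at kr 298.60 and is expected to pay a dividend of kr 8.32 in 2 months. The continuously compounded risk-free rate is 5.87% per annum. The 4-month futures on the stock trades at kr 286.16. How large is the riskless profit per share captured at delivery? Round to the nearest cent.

PV(dividends) I = 8.32·e^(−0.0587·2/12) = 8.2390
Fair futures F* = (S − I)·e^(rT) = (298.60 − 8.2390)·e^0.019567 = 290.3610 × 1.019760 = 296.0985
Market kr 286.16 < fair 296.0985: forward underpriced → reverse cash-and-carry (short the stock, invest proceeds at r, pay the dividends, go long the forward).
Profit at T = |F_mkt − F*| = |286.16 − 296.0985| = kr 9.94 per share

kr 9.94 per share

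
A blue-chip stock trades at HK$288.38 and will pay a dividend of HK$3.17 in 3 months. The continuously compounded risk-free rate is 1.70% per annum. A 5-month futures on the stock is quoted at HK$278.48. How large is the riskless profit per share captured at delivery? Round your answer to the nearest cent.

PV(dividends) I = 3.17·e^(−0.0170·3/12) = 3.1566
Fair futures F* = (S − I)·e^(rT) = (288.38 − 3.1566)·e^0.007083 = 285.2234 × 1.007108 = 287.2508
Market HK$278.48 < fair 287.2508: forward underpriced → reverse cash-and-carry (short the stock, invest proceeds at r, pay the dividends, go long the forward).
Profit at T = |F_mkt − F*| = |278.48 − 287.2508| = HK$8.77 per share

HK$8.77 per share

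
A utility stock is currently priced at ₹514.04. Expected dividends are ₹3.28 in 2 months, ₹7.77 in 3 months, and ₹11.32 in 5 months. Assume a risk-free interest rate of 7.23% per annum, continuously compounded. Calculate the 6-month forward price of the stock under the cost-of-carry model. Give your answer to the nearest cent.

₹510.30

PV(dividends) I = 3.28·e^(−0.0723·2/12) + 7.77·e^(−0.0723·3/12) + 11.32·e^(−0.0723·5/12)
I = 3.2407 + 7.6308 + 10.9841 = 21.8556
F = (S − I)·e^(rT) = (514.04 − 21.8556) · e^(0.0723·6/12)
= 492.1844 · e^0.036150 = 492.1844 × 1.036811 = ₹510.30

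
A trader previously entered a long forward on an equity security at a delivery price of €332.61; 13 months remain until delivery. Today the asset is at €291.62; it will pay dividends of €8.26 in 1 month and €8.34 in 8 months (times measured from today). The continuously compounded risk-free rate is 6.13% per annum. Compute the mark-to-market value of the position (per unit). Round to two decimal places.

PV(remaining dividends) I = 8.26·e^(−0.0613·1/12) + 8.34·e^(−0.0613·8/12) = 16.2240
Current forward F = (S − I)·e^(rT) = (291.62 − 16.2240)·e^(0.0613·13/12) = 275.3960 × 1.068663 = 294.3055
Value (long) = (F − K)·e^(−rT) = (294.3055 − 332.61) × 0.935749 = -35.8434
Value = -€35.84

-€35.84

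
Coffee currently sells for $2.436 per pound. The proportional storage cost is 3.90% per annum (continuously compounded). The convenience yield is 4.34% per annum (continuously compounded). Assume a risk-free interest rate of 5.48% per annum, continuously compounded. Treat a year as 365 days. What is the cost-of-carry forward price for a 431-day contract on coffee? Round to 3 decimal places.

$2.585 per pound

Net carry = r + u − y = 0.0548 + 0.0390 − 0.0434 = 0.0504
F = S·e^((r+u−y)T) = 2.436 · e^(0.0504 × 431/365) = 2.436 · e^0.059513
= 2.436 × 1.061320 = $2.585 per pound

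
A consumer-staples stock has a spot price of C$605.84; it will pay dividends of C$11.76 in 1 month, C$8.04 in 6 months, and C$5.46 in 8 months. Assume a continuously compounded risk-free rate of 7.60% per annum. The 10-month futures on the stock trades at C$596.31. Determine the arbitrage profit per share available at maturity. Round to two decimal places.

PV(dividends) I = 11.76·e^(−0.0760·1/12) + 8.04·e^(−0.0760·6/12) + 5.46·e^(−0.0760·8/12) = 24.6162
Fair futures F* = (S − I)·e^(rT) = (605.84 − 24.6162)·e^0.063333 = 581.2238 × 1.065382 = 619.2254
Market C$596.31 < fair 619.2254: forward underpriced → reverse cash-and-carry (short the stock, invest proceeds at r, pay the dividends, go long the forward).
Profit at T = |F_mkt − F*| = |596.31 − 619.2254| = C$22.92 per share

C$22.92 per share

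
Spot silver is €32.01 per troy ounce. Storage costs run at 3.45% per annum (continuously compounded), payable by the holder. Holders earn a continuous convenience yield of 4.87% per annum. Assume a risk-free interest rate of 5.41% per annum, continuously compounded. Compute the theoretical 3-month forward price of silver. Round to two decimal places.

Net carry = r + u − y = 0.0541 + 0.0345 − 0.0487 = 0.0399
F = S·e^((r+u−y)T) = 32.01 · e^(0.0399 × 3/12) = 32.01 · e^0.009975
= 32.01 × 1.010025 = €32.33 per troy ounce

€32.33 per troy ounce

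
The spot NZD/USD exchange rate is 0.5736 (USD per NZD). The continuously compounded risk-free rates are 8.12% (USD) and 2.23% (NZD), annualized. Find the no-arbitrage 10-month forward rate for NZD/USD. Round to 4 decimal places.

F = S·e^((r_USD − r_NZD)T) = 0.5736 · e^((0.0812 − 0.0223) × 10/12)
= 0.5736 · e^0.049083 = 0.5736 × 1.050308
F = 0.6025 USD per NZD

0.6025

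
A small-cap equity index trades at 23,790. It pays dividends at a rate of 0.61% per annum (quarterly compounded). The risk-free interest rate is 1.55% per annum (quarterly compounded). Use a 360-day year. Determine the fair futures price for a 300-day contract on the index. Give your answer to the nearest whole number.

F = S · (1+r/4)^(4T) / (1+q/4)^(4T)
= 23790 × 1.012975 / 1.005092 = 23790 × 1.007843
F = 23,977

23,977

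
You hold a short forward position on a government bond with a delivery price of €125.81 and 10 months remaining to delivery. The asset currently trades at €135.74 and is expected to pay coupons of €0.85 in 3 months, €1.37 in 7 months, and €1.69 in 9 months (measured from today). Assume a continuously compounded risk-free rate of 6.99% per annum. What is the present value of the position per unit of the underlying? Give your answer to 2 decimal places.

PV(remaining coupons) I = 0.85·e^(−0.0699·3/12) + 1.37·e^(−0.0699·7/12) + 1.69·e^(−0.0699·9/12) = 3.7542
Current forward F = (S − I)·e^(rT) = (135.74 − 3.7542)·e^(0.0699·10/12) = 131.9858 × 1.059980 = 139.9023
Value (long) = (F − K)·e^(−rT) = (139.9023 − 125.81) × 0.943414 = 13.2949
Short position value = −(long value) = -€13.29

-€13.29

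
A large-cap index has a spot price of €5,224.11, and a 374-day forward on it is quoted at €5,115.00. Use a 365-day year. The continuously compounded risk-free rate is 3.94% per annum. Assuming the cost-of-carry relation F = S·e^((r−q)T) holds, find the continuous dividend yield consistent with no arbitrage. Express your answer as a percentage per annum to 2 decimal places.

6.00%

From F = S·e^((r−q)T): (r − q) = ln(F/S)/T
ln(5115.00/5224.11) = ln(0.979114) = -0.021107
(r − q) = -0.021107 / (374/365) = -0.020599
q = r − ln(F/S)/T = 0.0394 + 0.020599 = 0.059999
q = 6.00%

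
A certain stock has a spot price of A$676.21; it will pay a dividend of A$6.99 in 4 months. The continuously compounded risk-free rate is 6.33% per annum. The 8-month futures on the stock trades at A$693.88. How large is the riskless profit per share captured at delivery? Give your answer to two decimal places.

PV(dividends) I = 6.99·e^(−0.0633·4/12) = 6.8441
Fair futures F* = (S − I)·e^(rT) = (676.21 − 6.8441)·e^0.042200 = 669.3659 × 1.043103 = 698.2176
Market A$693.88 < fair 698.2176: forward underpriced → reverse cash-and-carry (short the stock, invest proceeds at r, pay the dividends, go long the forward).
Profit at T = |F_mkt − F*| = |693.88 − 698.2176| = A$4.34 per share

A$4.34 per share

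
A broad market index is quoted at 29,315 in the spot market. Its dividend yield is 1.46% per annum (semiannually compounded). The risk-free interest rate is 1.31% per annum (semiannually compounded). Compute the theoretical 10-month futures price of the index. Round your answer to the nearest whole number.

F = S · (1+r/2)^(2T) / (1+q/2)^(2T)
= 29315 × 1.010940 / 1.012196 = 29315 × 0.998759
F = 29,279

29,279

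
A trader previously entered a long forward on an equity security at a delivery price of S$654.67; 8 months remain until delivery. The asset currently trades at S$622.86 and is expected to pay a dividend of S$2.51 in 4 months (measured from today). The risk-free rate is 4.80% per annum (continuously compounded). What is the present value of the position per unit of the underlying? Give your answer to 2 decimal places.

-S$13.66

PV(remaining dividends) I = 2.51·e^(−0.0480·4/12) = 2.4702
Current forward F = (S − I)·e^(rT) = (622.86 − 2.4702)·e^(0.0480·8/12) = 620.3898 × 1.032518 = 640.5636
Value (long) = (F − K)·e^(−rT) = (640.5636 − 654.67) × 0.968507 = -13.6621
Value = -S$13.66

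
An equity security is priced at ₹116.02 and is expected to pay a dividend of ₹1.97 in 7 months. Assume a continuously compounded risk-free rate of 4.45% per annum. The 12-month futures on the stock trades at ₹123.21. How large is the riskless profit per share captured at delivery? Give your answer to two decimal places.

PV(dividends) I = 1.97·e^(−0.0445·7/12) = 1.9195
Fair futures F* = (S − I)·e^(rT) = (116.02 − 1.9195)·e^0.044500 = 114.1005 × 1.045505 = 119.2926
Market ₹123.21 > fair 119.2926: forward overpriced → cash-and-carry (borrow at r, buy the stock and collect the dividends, short the forward).
Profit at T = |F_mkt − F*| = |123.21 − 119.2926| = ₹3.92 per share

₹3.92 per share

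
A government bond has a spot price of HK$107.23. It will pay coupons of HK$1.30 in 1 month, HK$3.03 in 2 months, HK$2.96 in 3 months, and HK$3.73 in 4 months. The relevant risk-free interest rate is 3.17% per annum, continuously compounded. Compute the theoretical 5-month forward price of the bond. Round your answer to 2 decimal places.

PV(coupons) I = 1.30·e^(−0.0317·1/12) + 3.03·e^(−0.0317·2/12) + 2.96·e^(−0.0317·3/12) + 3.73·e^(−0.0317·4/12)
I = 1.2966 + 3.0140 + 2.9366 + 3.6908 = 10.9380
F = (S − I)·e^(rT) = (107.23 − 10.9380) · e^(0.0317·5/12)
= 96.2920 · e^0.013208 = 96.2920 × 1.013296 = HK$97.57

HK$97.57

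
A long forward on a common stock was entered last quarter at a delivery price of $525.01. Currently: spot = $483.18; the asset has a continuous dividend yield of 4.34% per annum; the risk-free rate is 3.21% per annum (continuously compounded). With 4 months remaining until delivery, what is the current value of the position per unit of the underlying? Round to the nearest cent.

Current fair forward for the remaining 4 months: F = S·e^((r − q)·T), (r − q) = 0.0321 − 0.0434 = -0.0113
F = 483.18 · e^(-0.0113 × 4/12) = 483.18 × 0.996240 = 481.3632
Value of long forward = (F − K)·e^(−rT) = (481.3632 − 525.01) · e^(−0.0321·4/12)
= -43.6468 × 0.989357 = -43.18

-$43.18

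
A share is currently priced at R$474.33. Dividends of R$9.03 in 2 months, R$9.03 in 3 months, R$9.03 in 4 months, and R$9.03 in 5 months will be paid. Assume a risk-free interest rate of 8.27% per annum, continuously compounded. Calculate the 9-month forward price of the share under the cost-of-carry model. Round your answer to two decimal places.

PV(dividends) I = 9.03·e^(−0.0827·2/12) + 9.03·e^(−0.0827·3/12) + 9.03·e^(−0.0827·4/12) + 9.03·e^(−0.0827·5/12)
I = 8.9064 + 8.8452 + 8.7845 + 8.7241 = 35.2602
F = (S − I)·e^(rT) = (474.33 − 35.2602) · e^(0.0827·9/12)
= 439.0698 · e^0.062025 = 439.0698 × 1.063989 = R$467.17

R$467.17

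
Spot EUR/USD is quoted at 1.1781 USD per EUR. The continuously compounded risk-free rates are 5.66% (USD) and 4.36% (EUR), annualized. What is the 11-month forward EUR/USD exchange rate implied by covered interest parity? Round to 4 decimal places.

1.1922

F = S·e^((r_USD − r_EUR)T) = 1.1781 · e^((0.0566 − 0.0436) × 11/12)
= 1.1781 · e^0.011917 = 1.1781 × 1.011988
F = 1.1922 USD per EUR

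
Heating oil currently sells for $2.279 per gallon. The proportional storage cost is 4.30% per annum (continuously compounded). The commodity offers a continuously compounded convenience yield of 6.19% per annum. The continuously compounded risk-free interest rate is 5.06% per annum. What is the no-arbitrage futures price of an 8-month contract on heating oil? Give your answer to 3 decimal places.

Net carry = r + u − y = 0.0506 + 0.0430 − 0.0619 = 0.0317
F = S·e^((r+u−y)T) = 2.279 · e^(0.0317 × 8/12) = 2.279 · e^0.021133
= 2.279 × 1.021358 = $2.328 per gallon

$2.328 per gallon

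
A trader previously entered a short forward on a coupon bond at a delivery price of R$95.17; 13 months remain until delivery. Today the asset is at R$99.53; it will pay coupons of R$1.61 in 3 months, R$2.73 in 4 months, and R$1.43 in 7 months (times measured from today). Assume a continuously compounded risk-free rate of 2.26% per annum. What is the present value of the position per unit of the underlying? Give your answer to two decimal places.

-R$0.94

PV(remaining coupons) I = 1.61·e^(−0.0226·3/12) + 2.73·e^(−0.0226·4/12) + 1.43·e^(−0.0226·7/12) = 5.7217
Current forward F = (S − I)·e^(rT) = (99.53 − 5.7217)·e^(0.0226·13/12) = 93.8083 × 1.024786 = 96.1334
Value (long) = (F − K)·e^(−rT) = (96.1334 − 95.17) × 0.975814 = 0.9401
Short position value = −(long value) = -R$0.94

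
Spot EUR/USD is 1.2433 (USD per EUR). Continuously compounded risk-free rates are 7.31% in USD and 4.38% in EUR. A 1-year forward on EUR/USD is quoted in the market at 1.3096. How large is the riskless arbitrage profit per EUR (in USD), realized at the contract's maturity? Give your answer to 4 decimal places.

Fair forward: F* = S·e^(carry·T), with carry = (r_USD − r_EUR) = 0.0731 − 0.0438 = 0.0293
F* = 1.2433 · e^(0.0293 × 1) = 1.2433 · e^0.029300 = 1.2433 × 1.029733 = 1.2803
Market 1.3096 > fair 1.2803: forward overpriced → cash-and-carry (buy spot, short the forward).
At maturity, profit = |F_mkt − F*| = |1.3096 − 1.2803| = 0.0293 per EUR (in USD)

0.0293 per EUR (in USD)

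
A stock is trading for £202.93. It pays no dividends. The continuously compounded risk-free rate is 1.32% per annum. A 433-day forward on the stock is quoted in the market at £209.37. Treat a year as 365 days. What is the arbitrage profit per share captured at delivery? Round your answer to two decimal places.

£3.24 per share

Fair forward: F* = S·e^(carry·T), with carry = r = 0.0132
F* = 202.93 · e^(0.0132 × 433/365) = 202.93 · e^0.015659 = 202.93 × 1.015782 = £206.1326
Market £209.37 > fair £206.1326: forward overpriced → cash-and-carry (buy spot, short the forward).
At maturity, profit = |F_mkt − F*| = |209.37 − 206.1326| = £3.24 per share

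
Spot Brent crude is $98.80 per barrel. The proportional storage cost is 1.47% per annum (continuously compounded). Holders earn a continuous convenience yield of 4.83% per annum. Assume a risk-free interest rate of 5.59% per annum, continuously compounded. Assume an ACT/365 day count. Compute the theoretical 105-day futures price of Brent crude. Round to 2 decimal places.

Net carry = r + u − y = 0.0559 + 0.0147 − 0.0483 = 0.0223
F = S·e^((r+u−y)T) = 98.80 · e^(0.0223 × 105/365) = 98.80 · e^0.006415
= 98.80 × 1.006436 = $99.44 per barrel

$99.44 per barrel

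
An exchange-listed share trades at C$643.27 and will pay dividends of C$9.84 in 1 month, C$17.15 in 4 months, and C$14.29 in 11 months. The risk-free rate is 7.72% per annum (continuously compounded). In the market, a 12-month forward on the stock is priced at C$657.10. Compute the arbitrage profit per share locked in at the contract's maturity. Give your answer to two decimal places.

C$5.20 per share

PV(dividends) I = 9.84·e^(−0.0772·1/12) + 17.15·e^(−0.0772·4/12) + 14.29·e^(−0.0772·11/12) = 39.8049
Fair forward F* = (S − I)·e^(rT) = (643.27 − 39.8049)·e^0.077200 = 603.4651 × 1.080258 = 651.8980
Market C$657.10 > fair 651.8980: forward overpriced → cash-and-carry (borrow at r, buy the stock and collect the dividends, short the forward).
Profit at T = |F_mkt − F*| = |657.10 − 651.8980| = C$5.20 per share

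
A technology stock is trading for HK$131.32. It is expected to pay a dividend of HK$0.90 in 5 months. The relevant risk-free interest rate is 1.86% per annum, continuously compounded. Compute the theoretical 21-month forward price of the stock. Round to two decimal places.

PV(dividends) I = 0.90·e^(−0.0186·5/12)
I = 0.8931
F = (S − I)·e^(rT) = (131.32 − 0.8931) · e^(0.0186·21/12)
= 130.4269 · e^0.032550 = 130.4269 × 1.033086 = HK$134.74

HK$134.74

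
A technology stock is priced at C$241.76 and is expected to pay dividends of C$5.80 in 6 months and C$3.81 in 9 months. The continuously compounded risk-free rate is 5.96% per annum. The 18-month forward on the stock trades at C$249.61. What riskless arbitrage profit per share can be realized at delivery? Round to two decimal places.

C$4.62 per share

PV(dividends) I = 5.80·e^(−0.0596·6/12) + 3.81·e^(−0.0596·9/12) = 9.2732
Fair forward F* = (S − I)·e^(rT) = (241.76 − 9.2732)·e^0.089400 = 232.4868 × 1.093518 = 254.2285
Market C$249.61 < fair 254.2285: forward underpriced → reverse cash-and-carry (short the stock, invest proceeds at r, pay the dividends, go long the forward).
Profit at T = |F_mkt − F*| = |249.61 − 254.2285| = C$4.62 per share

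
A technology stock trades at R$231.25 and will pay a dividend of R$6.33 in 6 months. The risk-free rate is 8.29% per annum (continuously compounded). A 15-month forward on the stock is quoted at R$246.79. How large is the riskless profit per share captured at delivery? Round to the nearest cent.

R$2.97 per share

PV(dividends) I = 6.33·e^(−0.0829·6/12) = 6.0730
Fair forward F* = (S − I)·e^(rT) = (231.25 − 6.0730)·e^0.103625 = 225.1770 × 1.109184 = 249.7627
Market R$246.79 < fair 249.7627: forward underpriced → reverse cash-and-carry (short the stock, invest proceeds at r, pay the dividends, go long the forward).
Profit at T = |F_mkt − F*| = |246.79 − 249.7627| = R$2.97 per share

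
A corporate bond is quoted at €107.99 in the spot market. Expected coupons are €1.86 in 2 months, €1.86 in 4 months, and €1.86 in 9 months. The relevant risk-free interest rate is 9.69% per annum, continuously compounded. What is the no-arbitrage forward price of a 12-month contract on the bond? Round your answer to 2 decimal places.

PV(coupons) I = 1.86·e^(−0.0969·2/12) + 1.86·e^(−0.0969·4/12) + 1.86·e^(−0.0969·9/12)
I = 1.8302 + 1.8009 + 1.7296 = 5.3607
F = (S − I)·e^(rT) = (107.99 − 5.3607) · e^(0.0969·12/12)
= 102.6293 · e^0.096900 = 102.6293 × 1.101750 = €113.07

€113.07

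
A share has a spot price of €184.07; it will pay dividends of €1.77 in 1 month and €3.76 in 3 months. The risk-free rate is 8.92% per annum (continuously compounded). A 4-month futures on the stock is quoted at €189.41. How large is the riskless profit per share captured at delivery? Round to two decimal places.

€5.38 per share

PV(dividends) I = 1.77·e^(−0.0892·1/12) + 3.76·e^(−0.0892·3/12) = 5.4340
Fair futures F* = (S − I)·e^(rT) = (184.07 − 5.4340)·e^0.029733 = 178.6360 × 1.030179 = 184.0271
Market €189.41 > fair 184.0271: forward overpriced → cash-and-carry (borrow at r, buy the stock and collect the dividends, short the forward).
Profit at T = |F_mkt − F*| = |189.41 − 184.0271| = €5.38 per share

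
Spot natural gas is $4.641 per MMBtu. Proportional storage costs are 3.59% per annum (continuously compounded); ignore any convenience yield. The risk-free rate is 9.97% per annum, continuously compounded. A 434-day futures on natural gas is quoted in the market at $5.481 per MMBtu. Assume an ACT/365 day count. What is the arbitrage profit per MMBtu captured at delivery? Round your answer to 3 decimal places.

Fair futures: F* = S·e^(carry·T), with carry = (r + u) = 0.0997 + 0.0359 = 0.1356
F* = 4.641 · e^(0.1356 × 434/365) = 4.641 · e^0.161234 = 4.641 × 1.174960 = $5.4530
Market $5.481 > fair $5.4530: forward overpriced → cash-and-carry (buy spot, short the forward).
At maturity, profit = |F_mkt − F*| = |5.481 − 5.4530| = $0.028 per MMBtu

$0.028 per MMBtu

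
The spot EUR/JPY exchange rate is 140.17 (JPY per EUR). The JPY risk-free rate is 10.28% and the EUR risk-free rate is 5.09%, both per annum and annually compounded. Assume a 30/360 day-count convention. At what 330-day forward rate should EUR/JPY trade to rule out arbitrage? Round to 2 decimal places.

146.50

By covered interest parity, F = S · (1+r_JPY)^T / (1+r_EUR)^T
= 140.17 × 1.093844 / 1.046561 = 140.17 × 1.045179
F = 146.50 JPY per EUR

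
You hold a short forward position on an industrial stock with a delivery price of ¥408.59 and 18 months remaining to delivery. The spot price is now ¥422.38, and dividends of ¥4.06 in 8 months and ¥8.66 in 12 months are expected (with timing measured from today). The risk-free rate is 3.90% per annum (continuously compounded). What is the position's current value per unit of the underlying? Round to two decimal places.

PV(remaining dividends) I = 4.06·e^(−0.0390·8/12) + 8.66·e^(−0.0390·12/12) = 12.2846
Current forward F = (S − I)·e^(rT) = (422.38 − 12.2846)·e^(0.0390·18/12) = 410.0954 × 1.060245 = 434.8016
Value (long) = (F − K)·e^(−rT) = (434.8016 − 408.59) × 0.943178 = 24.7222
Short position value = −(long value) = -¥24.72

-¥24.72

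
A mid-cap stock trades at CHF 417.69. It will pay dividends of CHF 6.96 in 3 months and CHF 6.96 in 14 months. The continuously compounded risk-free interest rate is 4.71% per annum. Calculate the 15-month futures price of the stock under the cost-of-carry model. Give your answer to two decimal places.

PV(dividends) I = 6.96·e^(−0.0471·3/12) + 6.96·e^(−0.0471·14/12)
I = 6.8785 + 6.5879 = 13.4664
F = (S − I)·e^(rT) = (417.69 − 13.4664) · e^(0.0471·15/12)
= 404.2236 · e^0.058875 = 404.2236 × 1.060643 = CHF 428.74

CHF 428.74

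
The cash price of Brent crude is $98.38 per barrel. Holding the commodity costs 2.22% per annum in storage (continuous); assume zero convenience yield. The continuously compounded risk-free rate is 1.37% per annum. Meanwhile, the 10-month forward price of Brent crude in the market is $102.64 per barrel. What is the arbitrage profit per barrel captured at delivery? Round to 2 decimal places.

Fair forward: F* = S·e^(carry·T), with carry = (r + u) = 0.0137 + 0.0222 = 0.0359
F* = 98.38 · e^(0.0359 × 10/12) = 98.38 · e^0.029917 = 98.38 × 1.030369 = $101.3677
Market $102.64 > fair $101.3677: forward overpriced → cash-and-carry (buy spot, short the forward).
At maturity, profit = |F_mkt − F*| = |102.64 − 101.3677| = $1.27 per barrel

$1.27 per barrel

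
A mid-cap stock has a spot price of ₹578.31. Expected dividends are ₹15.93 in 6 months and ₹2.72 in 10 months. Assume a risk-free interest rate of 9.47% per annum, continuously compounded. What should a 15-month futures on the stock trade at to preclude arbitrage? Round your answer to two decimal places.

₹631.05

PV(dividends) I = 15.93·e^(−0.0947·6/12) + 2.72·e^(−0.0947·10/12)
I = 15.1933 + 2.5136 = 17.7069
F = (S − I)·e^(rT) = (578.31 − 17.7069) · e^(0.0947·15/12)
= 560.6031 · e^0.118375 = 560.6031 × 1.125666 = ₹631.05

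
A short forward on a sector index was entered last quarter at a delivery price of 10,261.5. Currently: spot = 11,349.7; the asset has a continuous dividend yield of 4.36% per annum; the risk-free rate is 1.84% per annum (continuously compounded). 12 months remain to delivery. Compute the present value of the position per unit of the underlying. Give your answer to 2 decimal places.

-791.07

Current fair forward for the remaining 12 months: F = S·e^((r − q)·T), (r − q) = 0.0184 − 0.0436 = -0.0252
F = 11349.7 · e^(-0.0252 × 12/12) = 11349.7 × 0.97511487 = 11067.2612
Value of long forward = (F − K)·e^(−rT) = (11067.2612 − 10261.5) · e^(−0.0184·12/12)
= 805.7612 × 0.98176825 = 791.07
Short position value = −(long value) = -791.07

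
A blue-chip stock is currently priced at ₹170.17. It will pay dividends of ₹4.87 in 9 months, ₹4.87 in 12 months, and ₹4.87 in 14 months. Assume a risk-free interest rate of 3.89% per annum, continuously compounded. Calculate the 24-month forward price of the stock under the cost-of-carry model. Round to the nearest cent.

₹168.73

PV(dividends) I = 4.87·e^(−0.0389·9/12) + 4.87·e^(−0.0389·12/12) + 4.87·e^(−0.0389·14/12)
I = 4.7300 + 4.6842 + 4.6539 = 14.0681
F = (S − I)·e^(rT) = (170.17 − 14.0681) · e^(0.0389·24/12)
= 156.1019 · e^0.077800 = 156.1019 × 1.080906 = ₹168.73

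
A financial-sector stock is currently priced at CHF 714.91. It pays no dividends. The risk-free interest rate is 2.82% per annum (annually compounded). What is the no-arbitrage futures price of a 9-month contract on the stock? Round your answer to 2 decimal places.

CHF 729.98

F = S · (1+r)^T
= 714.91 × 1.021076
F = CHF 729.98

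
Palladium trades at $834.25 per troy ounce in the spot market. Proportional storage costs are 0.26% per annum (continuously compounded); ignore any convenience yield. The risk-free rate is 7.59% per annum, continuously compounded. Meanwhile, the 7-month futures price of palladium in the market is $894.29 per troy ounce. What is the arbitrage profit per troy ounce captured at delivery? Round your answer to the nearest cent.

Fair futures: F* = S·e^(carry·T), with carry = (r + u) = 0.0759 + 0.0026 = 0.0785
F* = 834.25 · e^(0.0785 × 7/12) = 834.25 · e^0.045792 = 834.25 × 1.046857 = $873.3405
Market $894.29 > fair $873.3405: forward overpriced → cash-and-carry (buy spot, short the forward).
At maturity, profit = |F_mkt − F*| = |894.29 − 873.3405| = $20.95 per troy ounce

$20.95 per troy ounce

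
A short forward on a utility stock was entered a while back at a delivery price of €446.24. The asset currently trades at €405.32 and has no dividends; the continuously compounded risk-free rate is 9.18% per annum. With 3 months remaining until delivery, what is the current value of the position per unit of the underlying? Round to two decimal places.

€30.80

Current fair forward for the remaining 3 months: F = S·e^(r·T), r = 0.0918
F = 405.32 · e^(0.0918 × 3/12) = 405.32 × 1.023215 = 414.7295
Value of long forward = (F − K)·e^(−rT) = (414.7295 − 446.24) · e^(−0.0918·3/12)
= -31.5105 × 0.977311 = -30.80
Short position value = −(long value) = €30.80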